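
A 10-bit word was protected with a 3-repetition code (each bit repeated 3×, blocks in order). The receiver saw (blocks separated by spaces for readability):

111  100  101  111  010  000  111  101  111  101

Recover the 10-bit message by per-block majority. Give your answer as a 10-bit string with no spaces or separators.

1011001111

Block 1 (111): 3 ones → 1
Block 2 (100): 1 one → 0
Block 3 (101): 2 ones → 1
Block 4 (111): 3 ones → 1
Block 5 (010): 1 one → 0
Block 6 (000): 0 ones → 0
Block 7 (111): 3 ones → 1
Block 8 (101): 2 ones → 1
Block 9 (111): 3 ones → 1
Block 10 (101): 2 ones → 1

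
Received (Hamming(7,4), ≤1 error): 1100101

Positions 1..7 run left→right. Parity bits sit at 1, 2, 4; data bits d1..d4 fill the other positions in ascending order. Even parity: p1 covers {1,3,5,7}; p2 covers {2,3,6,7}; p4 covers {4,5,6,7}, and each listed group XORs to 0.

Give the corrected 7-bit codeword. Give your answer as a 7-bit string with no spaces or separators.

s1 (pos 1,3,5,7): 1⊕0⊕1⊕1 = 1
s2 (pos 2,3,6,7): 1⊕0⊕0⊕1 = 0
s4 (pos 4,5,6,7): 0⊕1⊕0⊕1 = 0
Syndrome s4…s1 = 001 → error at position 1.
Flip position 1: 1100101 → 0100101

0100101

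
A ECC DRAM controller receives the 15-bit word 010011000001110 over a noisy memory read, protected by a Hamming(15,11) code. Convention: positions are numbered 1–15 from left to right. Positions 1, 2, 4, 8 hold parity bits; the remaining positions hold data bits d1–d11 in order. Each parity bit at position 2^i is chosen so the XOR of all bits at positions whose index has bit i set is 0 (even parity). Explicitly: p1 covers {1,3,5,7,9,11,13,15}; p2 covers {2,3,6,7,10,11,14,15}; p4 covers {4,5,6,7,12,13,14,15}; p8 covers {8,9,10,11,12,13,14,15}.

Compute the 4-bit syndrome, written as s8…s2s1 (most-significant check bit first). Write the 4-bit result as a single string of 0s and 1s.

1110

s1 (pos 1,3,5,7,9,11,13,15): 0⊕0⊕1⊕0⊕0⊕0⊕1⊕0 = 0
s2 (pos 2,3,6,7,10,11,14,15): 1⊕0⊕1⊕0⊕0⊕0⊕1⊕0 = 1
s4 (pos 4,5,6,7,12,13,14,15): 0⊕1⊕1⊕0⊕1⊕1⊕1⊕0 = 1
s8 (pos 8,9,10,11,12,13,14,15): 0⊕0⊕0⊕0⊕1⊕1⊕1⊕0 = 1
Syndrome s8…s1 = 1110 → error at position 14.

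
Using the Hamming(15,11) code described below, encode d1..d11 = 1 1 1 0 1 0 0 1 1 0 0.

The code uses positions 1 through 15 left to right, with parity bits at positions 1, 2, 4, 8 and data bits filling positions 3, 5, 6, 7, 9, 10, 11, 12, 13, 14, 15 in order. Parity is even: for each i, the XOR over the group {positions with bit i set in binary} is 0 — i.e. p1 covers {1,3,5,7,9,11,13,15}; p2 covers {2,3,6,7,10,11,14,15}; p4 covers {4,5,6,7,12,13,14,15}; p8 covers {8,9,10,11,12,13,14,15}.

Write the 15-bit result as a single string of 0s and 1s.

001011011001100

Place data at non-parity positions: p1 p2 1 p4 1 1 0 p8 1 0 0 1 1 0 0
p1 (pos 1,3,5,7,9,11,13,15): XOR of data positions = 1⊕1⊕0⊕1⊕0⊕1⊕0 = 0
p2 (pos 2,3,6,7,10,11,14,15): XOR of data positions = 1⊕1⊕0⊕0⊕0⊕0⊕0 = 0
p4 (pos 4,5,6,7,12,13,14,15): XOR of data positions = 1⊕1⊕0⊕1⊕1⊕0⊕0 = 0
p8 (pos 8,9,10,11,12,13,14,15): XOR of data positions = 1⊕0⊕0⊕1⊕1⊕0⊕0 = 1
Codeword: 001011011001100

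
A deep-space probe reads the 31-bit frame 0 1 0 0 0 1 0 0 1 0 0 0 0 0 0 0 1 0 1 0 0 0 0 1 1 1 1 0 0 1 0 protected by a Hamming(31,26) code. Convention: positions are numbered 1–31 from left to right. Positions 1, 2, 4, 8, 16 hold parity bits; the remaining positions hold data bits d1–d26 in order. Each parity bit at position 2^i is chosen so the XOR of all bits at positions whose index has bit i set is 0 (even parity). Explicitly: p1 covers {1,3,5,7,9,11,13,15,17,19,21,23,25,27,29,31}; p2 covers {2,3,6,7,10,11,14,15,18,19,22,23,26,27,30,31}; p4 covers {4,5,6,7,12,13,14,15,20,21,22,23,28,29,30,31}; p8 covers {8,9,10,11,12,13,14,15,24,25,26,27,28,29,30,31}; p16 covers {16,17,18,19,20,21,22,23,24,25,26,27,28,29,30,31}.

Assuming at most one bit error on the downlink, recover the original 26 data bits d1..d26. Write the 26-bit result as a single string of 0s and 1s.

00101000000001000011110010

s1 (pos 1,3,5,7,9,11,13,15,17,19,21,23,25,27,29,31): 0⊕0⊕0⊕0⊕1⊕0⊕0⊕0⊕1⊕1⊕0⊕0⊕1⊕1⊕0⊕0 = 1
s2 (pos 2,3,6,7,10,11,14,15,18,19,22,23,26,27,30,31): 1⊕0⊕1⊕0⊕0⊕0⊕0⊕0⊕0⊕1⊕0⊕0⊕1⊕1⊕1⊕0 = 0
s4 (pos 4,5,6,7,12,13,14,15,20,21,22,23,28,29,30,31): 0⊕0⊕1⊕0⊕0⊕0⊕0⊕0⊕0⊕0⊕0⊕0⊕0⊕0⊕1⊕0 = 0
s8 (pos 8,9,10,11,12,13,14,15,24,25,26,27,28,29,30,31): 0⊕1⊕0⊕0⊕0⊕0⊕0⊕0⊕1⊕1⊕1⊕1⊕0⊕0⊕1⊕0 = 0
s16 (pos 16,17,18,19,20,21,22,23,24,25,26,27,28,29,30,31): 0⊕1⊕0⊕1⊕0⊕0⊕0⊕0⊕1⊕1⊕1⊕1⊕0⊕0⊕1⊕0 = 1
Syndrome s16…s1 = 10001 → error at position 17.
Flip position 17: 0100010010000000101000011110010 → 0100010010000000001000011110010
Read data bits from positions 3,5,6,7,9,10,11,12,13,14,15,17,18,19,20,21,22,23,24,25,26,27,28,29,30,31: 00101000000001000011110010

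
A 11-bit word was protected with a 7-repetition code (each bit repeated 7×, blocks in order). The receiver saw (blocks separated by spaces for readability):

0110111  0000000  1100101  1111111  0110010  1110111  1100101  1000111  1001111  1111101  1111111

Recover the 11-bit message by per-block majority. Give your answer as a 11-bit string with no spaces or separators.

Block 1 (0110111): 5 ones → 1
Block 2 (0000000): 0 ones → 0
Block 3 (1100101): 4 ones → 1
Block 4 (1111111): 7 ones → 1
Block 5 (0110010): 3 ones → 0
Block 6 (1110111): 6 ones → 1
Block 7 (1100101): 4 ones → 1
Block 8 (1000111): 4 ones → 1
Block 9 (1001111): 5 ones → 1
Block 10 (1111101): 6 ones → 1
Block 11 (1111111): 7 ones → 1

10110111111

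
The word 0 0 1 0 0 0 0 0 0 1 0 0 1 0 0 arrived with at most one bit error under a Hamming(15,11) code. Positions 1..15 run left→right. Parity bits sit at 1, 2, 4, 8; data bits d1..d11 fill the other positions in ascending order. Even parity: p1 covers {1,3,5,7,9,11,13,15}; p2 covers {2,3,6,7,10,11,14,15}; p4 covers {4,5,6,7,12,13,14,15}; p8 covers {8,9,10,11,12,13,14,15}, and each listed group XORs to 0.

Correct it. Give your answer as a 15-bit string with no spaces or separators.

001100000100100

s1 (pos 1,3,5,7,9,11,13,15): 0⊕1⊕0⊕0⊕0⊕0⊕1⊕0 = 0
s2 (pos 2,3,6,7,10,11,14,15): 0⊕1⊕0⊕0⊕1⊕0⊕0⊕0 = 0
s4 (pos 4,5,6,7,12,13,14,15): 0⊕0⊕0⊕0⊕0⊕1⊕0⊕0 = 1
s8 (pos 8,9,10,11,12,13,14,15): 0⊕0⊕1⊕0⊕0⊕1⊕0⊕0 = 0
Syndrome s8…s1 = 0100 → error at position 4.
Flip position 4: 001000000100100 → 001100000100100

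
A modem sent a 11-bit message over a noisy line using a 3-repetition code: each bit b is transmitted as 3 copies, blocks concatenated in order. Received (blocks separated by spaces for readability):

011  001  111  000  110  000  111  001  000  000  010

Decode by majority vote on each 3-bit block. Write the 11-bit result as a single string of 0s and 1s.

Block 1 (011): 2 ones → 1
Block 2 (001): 1 one → 0
Block 3 (111): 3 ones → 1
Block 4 (000): 0 ones → 0
Block 5 (110): 2 ones → 1
Block 6 (000): 0 ones → 0
Block 7 (111): 3 ones → 1
Block 8 (001): 1 one → 0
Block 9 (000): 0 ones → 0
Block 10 (000): 0 ones → 0
Block 11 (010): 1 one → 0

10101010000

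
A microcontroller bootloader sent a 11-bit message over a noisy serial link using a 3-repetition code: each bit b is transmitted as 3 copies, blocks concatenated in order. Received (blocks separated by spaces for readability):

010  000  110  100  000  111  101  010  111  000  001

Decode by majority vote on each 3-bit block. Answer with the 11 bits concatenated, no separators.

Block 1 (010): 1 one → 0
Block 2 (000): 0 ones → 0
Block 3 (110): 2 ones → 1
Block 4 (100): 1 one → 0
Block 5 (000): 0 ones → 0
Block 6 (111): 3 ones → 1
Block 7 (101): 2 ones → 1
Block 8 (010): 1 one → 0
Block 9 (111): 3 ones → 1
Block 10 (000): 0 ones → 0
Block 11 (001): 1 one → 0

00100110100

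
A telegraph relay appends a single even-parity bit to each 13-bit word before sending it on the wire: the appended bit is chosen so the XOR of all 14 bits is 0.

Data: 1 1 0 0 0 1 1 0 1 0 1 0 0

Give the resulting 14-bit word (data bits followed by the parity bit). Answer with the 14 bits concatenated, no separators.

11000110101000

XOR of the 13 data bits: 1⊕1⊕0⊕0⊕0⊕1⊕1⊕0⊕1⊕0⊕1⊕0⊕0 = 0
Parity bit = 0 (so all 14 bits XOR to 0).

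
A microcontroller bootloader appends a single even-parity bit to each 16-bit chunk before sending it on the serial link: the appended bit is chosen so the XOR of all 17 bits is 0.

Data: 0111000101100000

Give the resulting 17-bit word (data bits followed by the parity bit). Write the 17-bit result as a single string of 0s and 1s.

01110001011000000

XOR of the 16 data bits: 0⊕1⊕1⊕1⊕0⊕0⊕0⊕1⊕0⊕1⊕1⊕0⊕0⊕0⊕0⊕0 = 0
Parity bit = 0 (so all 17 bits XOR to 0).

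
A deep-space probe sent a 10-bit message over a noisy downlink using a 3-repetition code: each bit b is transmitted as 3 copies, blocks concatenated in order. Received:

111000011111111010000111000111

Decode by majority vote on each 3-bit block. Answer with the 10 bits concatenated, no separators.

1011100101

Block 1 (111): 3 ones → 1
Block 2 (000): 0 ones → 0
Block 3 (011): 2 ones → 1
Block 4 (111): 3 ones → 1
Block 5 (111): 3 ones → 1
Block 6 (010): 1 one → 0
Block 7 (000): 0 ones → 0
Block 8 (111): 3 ones → 1
Block 9 (000): 0 ones → 0
Block 10 (111): 3 ones → 1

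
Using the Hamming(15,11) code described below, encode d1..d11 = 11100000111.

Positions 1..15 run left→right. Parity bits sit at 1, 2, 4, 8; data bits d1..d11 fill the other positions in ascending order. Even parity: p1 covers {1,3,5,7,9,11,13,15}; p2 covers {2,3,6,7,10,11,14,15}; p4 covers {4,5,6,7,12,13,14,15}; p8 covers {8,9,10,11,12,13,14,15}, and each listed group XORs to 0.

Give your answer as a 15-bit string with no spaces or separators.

001111010000111

Place data at non-parity positions: p1 p2 1 p4 1 1 0 p8 0 0 0 0 1 1 1
p1 (pos 1,3,5,7,9,11,13,15): XOR of data positions = 1⊕1⊕0⊕0⊕0⊕1⊕1 = 0
p2 (pos 2,3,6,7,10,11,14,15): XOR of data positions = 1⊕1⊕0⊕0⊕0⊕1⊕1 = 0
p4 (pos 4,5,6,7,12,13,14,15): XOR of data positions = 1⊕1⊕0⊕0⊕1⊕1⊕1 = 1
p8 (pos 8,9,10,11,12,13,14,15): XOR of data positions = 0⊕0⊕0⊕0⊕1⊕1⊕1 = 1
Codeword: 001111010000111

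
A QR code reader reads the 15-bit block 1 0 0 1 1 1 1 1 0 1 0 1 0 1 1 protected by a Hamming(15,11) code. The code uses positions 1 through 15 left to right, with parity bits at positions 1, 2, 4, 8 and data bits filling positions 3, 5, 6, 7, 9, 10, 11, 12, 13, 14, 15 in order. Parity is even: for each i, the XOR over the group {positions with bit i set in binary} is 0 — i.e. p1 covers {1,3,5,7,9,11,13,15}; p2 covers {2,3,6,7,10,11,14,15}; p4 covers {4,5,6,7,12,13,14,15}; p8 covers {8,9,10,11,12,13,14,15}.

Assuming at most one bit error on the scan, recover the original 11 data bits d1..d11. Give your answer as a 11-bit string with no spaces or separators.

01110101001

s1 (pos 1,3,5,7,9,11,13,15): 1⊕0⊕1⊕1⊕0⊕0⊕0⊕1 = 0
s2 (pos 2,3,6,7,10,11,14,15): 0⊕0⊕1⊕1⊕1⊕0⊕1⊕1 = 1
s4 (pos 4,5,6,7,12,13,14,15): 1⊕1⊕1⊕1⊕1⊕0⊕1⊕1 = 1
s8 (pos 8,9,10,11,12,13,14,15): 1⊕0⊕1⊕0⊕1⊕0⊕1⊕1 = 1
Syndrome s8…s1 = 1110 → error at position 14.
Flip position 14: 100111110101011 → 100111110101001
Read data bits from positions 3,5,6,7,9,10,11,12,13,14,15: 01110101001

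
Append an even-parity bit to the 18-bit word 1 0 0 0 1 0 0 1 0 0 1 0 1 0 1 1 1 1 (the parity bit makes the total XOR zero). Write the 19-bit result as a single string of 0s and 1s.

XOR of the 18 data bits: 1⊕0⊕0⊕0⊕1⊕0⊕0⊕1⊕0⊕0⊕1⊕0⊕1⊕0⊕1⊕1⊕1⊕1 = 1
Parity bit = 1 (so all 19 bits XOR to 0).

1000100100101011111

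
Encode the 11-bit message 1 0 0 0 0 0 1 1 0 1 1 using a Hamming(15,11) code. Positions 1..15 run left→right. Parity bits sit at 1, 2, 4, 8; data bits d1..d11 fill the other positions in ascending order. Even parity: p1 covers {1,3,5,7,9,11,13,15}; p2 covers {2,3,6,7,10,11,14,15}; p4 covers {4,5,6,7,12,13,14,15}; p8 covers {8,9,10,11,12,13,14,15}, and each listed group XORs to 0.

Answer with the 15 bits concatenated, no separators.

101100000011011

Place data at non-parity positions: p1 p2 1 p4 0 0 0 p8 0 0 1 1 0 1 1
p1 (pos 1,3,5,7,9,11,13,15): XOR of data positions = 1⊕0⊕0⊕0⊕1⊕0⊕1 = 1
p2 (pos 2,3,6,7,10,11,14,15): XOR of data positions = 1⊕0⊕0⊕0⊕1⊕1⊕1 = 0
p4 (pos 4,5,6,7,12,13,14,15): XOR of data positions = 0⊕0⊕0⊕1⊕0⊕1⊕1 = 1
p8 (pos 8,9,10,11,12,13,14,15): XOR of data positions = 0⊕0⊕1⊕1⊕0⊕1⊕1 = 0
Codeword: 101100000011011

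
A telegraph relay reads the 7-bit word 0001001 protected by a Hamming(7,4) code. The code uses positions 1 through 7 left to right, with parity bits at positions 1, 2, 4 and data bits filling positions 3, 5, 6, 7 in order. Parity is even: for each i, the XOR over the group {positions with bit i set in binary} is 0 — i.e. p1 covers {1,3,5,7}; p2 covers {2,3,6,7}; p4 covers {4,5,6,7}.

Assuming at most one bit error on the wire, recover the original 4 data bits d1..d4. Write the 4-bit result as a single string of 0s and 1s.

1001

s1 (pos 1,3,5,7): 0⊕0⊕0⊕1 = 1
s2 (pos 2,3,6,7): 0⊕0⊕0⊕1 = 1
s4 (pos 4,5,6,7): 1⊕0⊕0⊕1 = 0
Syndrome s4…s1 = 011 → error at position 3.
Flip position 3: 0001001 → 0011001
Read data bits from positions 3,5,6,7: 1001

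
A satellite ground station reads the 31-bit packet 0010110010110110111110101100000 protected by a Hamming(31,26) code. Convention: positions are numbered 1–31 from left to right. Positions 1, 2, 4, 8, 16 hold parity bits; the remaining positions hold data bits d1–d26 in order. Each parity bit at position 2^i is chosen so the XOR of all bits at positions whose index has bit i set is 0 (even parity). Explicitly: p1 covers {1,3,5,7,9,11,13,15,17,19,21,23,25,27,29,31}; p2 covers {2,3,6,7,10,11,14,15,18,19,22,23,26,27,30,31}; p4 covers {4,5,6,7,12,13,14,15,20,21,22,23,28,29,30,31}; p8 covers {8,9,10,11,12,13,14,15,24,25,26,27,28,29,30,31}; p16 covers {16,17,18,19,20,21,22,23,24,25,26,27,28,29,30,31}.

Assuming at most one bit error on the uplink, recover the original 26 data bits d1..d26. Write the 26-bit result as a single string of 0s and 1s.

s1 (pos 1,3,5,7,9,11,13,15,17,19,21,23,25,27,29,31): 0⊕1⊕1⊕0⊕1⊕1⊕0⊕1⊕1⊕1⊕1⊕1⊕1⊕0⊕0⊕0 = 0
s2 (pos 2,3,6,7,10,11,14,15,18,19,22,23,26,27,30,31): 0⊕1⊕1⊕0⊕0⊕1⊕1⊕1⊕1⊕1⊕0⊕1⊕1⊕0⊕0⊕0 = 1
s4 (pos 4,5,6,7,12,13,14,15,20,21,22,23,28,29,30,31): 0⊕1⊕1⊕0⊕1⊕0⊕1⊕1⊕1⊕1⊕0⊕1⊕0⊕0⊕0⊕0 = 0
s8 (pos 8,9,10,11,12,13,14,15,24,25,26,27,28,29,30,31): 0⊕1⊕0⊕1⊕1⊕0⊕1⊕1⊕0⊕1⊕1⊕0⊕0⊕0⊕0⊕0 = 1
s16 (pos 16,17,18,19,20,21,22,23,24,25,26,27,28,29,30,31): 0⊕1⊕1⊕1⊕1⊕1⊕0⊕1⊕0⊕1⊕1⊕0⊕0⊕0⊕0⊕0 = 0
Syndrome s16…s1 = 01010 → error at position 10.
Flip position 10: 0010110010110110111110101100000 → 0010110011110110111110101100000
Read data bits from positions 3,5,6,7,9,10,11,12,13,14,15,17,18,19,20,21,22,23,24,25,26,27,28,29,30,31: 11101111011111110101100000

11101111011111110101100000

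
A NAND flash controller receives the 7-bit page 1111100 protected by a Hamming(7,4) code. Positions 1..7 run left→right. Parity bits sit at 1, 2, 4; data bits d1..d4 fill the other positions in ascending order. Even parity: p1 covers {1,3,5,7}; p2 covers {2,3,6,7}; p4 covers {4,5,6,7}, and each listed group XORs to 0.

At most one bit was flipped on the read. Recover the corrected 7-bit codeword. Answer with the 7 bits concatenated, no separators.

s1 (pos 1,3,5,7): 1⊕1⊕1⊕0 = 1
s2 (pos 2,3,6,7): 1⊕1⊕0⊕0 = 0
s4 (pos 4,5,6,7): 1⊕1⊕0⊕0 = 0
Syndrome s4…s1 = 001 → error at position 1.
Flip position 1: 1111100 → 0111100

0111100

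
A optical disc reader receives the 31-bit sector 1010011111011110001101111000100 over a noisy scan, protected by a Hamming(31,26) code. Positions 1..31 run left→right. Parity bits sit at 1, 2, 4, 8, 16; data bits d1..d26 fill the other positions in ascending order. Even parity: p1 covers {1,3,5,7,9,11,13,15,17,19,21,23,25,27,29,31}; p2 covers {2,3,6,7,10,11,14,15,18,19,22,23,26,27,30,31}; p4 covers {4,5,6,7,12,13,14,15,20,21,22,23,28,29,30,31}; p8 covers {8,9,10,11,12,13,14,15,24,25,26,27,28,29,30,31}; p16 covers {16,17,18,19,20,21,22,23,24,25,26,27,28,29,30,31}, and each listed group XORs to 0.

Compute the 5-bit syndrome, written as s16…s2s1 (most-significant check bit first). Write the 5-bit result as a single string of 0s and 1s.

10010

s1 (pos 1,3,5,7,9,11,13,15,17,19,21,23,25,27,29,31): 1⊕1⊕0⊕1⊕1⊕0⊕1⊕1⊕0⊕1⊕0⊕1⊕1⊕0⊕1⊕0 = 0
s2 (pos 2,3,6,7,10,11,14,15,18,19,22,23,26,27,30,31): 0⊕1⊕1⊕1⊕1⊕0⊕1⊕1⊕0⊕1⊕1⊕1⊕0⊕0⊕0⊕0 = 1
s4 (pos 4,5,6,7,12,13,14,15,20,21,22,23,28,29,30,31): 0⊕0⊕1⊕1⊕1⊕1⊕1⊕1⊕1⊕0⊕1⊕1⊕0⊕1⊕0⊕0 = 0
s8 (pos 8,9,10,11,12,13,14,15,24,25,26,27,28,29,30,31): 1⊕1⊕1⊕0⊕1⊕1⊕1⊕1⊕1⊕1⊕0⊕0⊕0⊕1⊕0⊕0 = 0
s16 (pos 16,17,18,19,20,21,22,23,24,25,26,27,28,29,30,31): 0⊕0⊕0⊕1⊕1⊕0⊕1⊕1⊕1⊕1⊕0⊕0⊕0⊕1⊕0⊕0 = 1
Syndrome s16…s1 = 10010 → error at position 18.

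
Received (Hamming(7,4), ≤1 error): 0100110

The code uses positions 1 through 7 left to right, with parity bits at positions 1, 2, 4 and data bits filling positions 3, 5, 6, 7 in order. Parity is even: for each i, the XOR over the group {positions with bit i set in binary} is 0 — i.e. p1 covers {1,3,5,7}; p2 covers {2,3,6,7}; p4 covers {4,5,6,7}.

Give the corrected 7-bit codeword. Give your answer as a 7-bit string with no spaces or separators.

1100110

s1 (pos 1,3,5,7): 0⊕0⊕1⊕0 = 1
s2 (pos 2,3,6,7): 1⊕0⊕1⊕0 = 0
s4 (pos 4,5,6,7): 0⊕1⊕1⊕0 = 0
Syndrome s4…s1 = 001 → error at position 1.
Flip position 1: 0100110 → 1100110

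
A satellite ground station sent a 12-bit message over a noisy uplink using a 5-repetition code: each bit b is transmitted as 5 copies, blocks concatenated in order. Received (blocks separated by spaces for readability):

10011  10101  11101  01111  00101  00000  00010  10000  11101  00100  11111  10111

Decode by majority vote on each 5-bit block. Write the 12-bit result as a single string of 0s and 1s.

111100001011

Block 1 (10011): 3 ones → 1
Block 2 (10101): 3 ones → 1
Block 3 (11101): 4 ones → 1
Block 4 (01111): 4 ones → 1
Block 5 (00101): 2 ones → 0
Block 6 (00000): 0 ones → 0
Block 7 (00010): 1 one → 0
Block 8 (10000): 1 one → 0
Block 9 (11101): 4 ones → 1
Block 10 (00100): 1 one → 0
Block 11 (11111): 5 ones → 1
Block 12 (10111): 4 ones → 1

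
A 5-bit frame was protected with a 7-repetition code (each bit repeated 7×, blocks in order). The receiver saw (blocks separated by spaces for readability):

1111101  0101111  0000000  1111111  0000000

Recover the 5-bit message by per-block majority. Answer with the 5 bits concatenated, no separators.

Block 1 (1111101): 6 ones → 1
Block 2 (0101111): 5 ones → 1
Block 3 (0000000): 0 ones → 0
Block 4 (1111111): 7 ones → 1
Block 5 (0000000): 0 ones → 0

11010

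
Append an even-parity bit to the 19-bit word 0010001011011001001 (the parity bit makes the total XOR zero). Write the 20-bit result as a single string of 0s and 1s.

XOR of the 19 data bits: 0⊕0⊕1⊕0⊕0⊕0⊕1⊕0⊕1⊕1⊕0⊕1⊕1⊕0⊕0⊕1⊕0⊕0⊕1 = 0
Parity bit = 0 (so all 20 bits XOR to 0).

00100010110110010010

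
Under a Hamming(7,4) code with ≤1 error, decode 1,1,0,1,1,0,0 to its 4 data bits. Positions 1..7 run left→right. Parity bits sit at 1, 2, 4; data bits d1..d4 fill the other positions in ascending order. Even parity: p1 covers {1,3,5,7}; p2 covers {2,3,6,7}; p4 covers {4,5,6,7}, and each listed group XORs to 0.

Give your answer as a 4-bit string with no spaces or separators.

0100

s1 (pos 1,3,5,7): 1⊕0⊕1⊕0 = 0
s2 (pos 2,3,6,7): 1⊕0⊕0⊕0 = 1
s4 (pos 4,5,6,7): 1⊕1⊕0⊕0 = 0
Syndrome s4…s1 = 010 → error at position 2.
Flip position 2: 1101100 → 1001100
Read data bits from positions 3,5,6,7: 0100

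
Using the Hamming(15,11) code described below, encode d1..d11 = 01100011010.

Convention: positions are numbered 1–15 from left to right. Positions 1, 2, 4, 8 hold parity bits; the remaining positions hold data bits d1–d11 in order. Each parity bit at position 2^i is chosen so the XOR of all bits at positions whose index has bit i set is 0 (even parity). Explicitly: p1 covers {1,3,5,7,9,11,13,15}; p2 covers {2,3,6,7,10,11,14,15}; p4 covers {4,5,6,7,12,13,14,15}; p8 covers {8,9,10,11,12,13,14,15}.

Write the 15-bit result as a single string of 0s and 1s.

Place data at non-parity positions: p1 p2 0 p4 1 1 0 p8 0 0 1 1 0 1 0
p1 (pos 1,3,5,7,9,11,13,15): XOR of data positions = 0⊕1⊕0⊕0⊕1⊕0⊕0 = 0
p2 (pos 2,3,6,7,10,11,14,15): XOR of data positions = 0⊕1⊕0⊕0⊕1⊕1⊕0 = 1
p4 (pos 4,5,6,7,12,13,14,15): XOR of data positions = 1⊕1⊕0⊕1⊕0⊕1⊕0 = 0
p8 (pos 8,9,10,11,12,13,14,15): XOR of data positions = 0⊕0⊕1⊕1⊕0⊕1⊕0 = 1
Codeword: 010011010011010

010011010011010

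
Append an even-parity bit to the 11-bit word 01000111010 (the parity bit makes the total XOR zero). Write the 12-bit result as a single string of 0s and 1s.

XOR of the 11 data bits: 0⊕1⊕0⊕0⊕0⊕1⊕1⊕1⊕0⊕1⊕0 = 1
Parity bit = 1 (so all 12 bits XOR to 0).

010001110101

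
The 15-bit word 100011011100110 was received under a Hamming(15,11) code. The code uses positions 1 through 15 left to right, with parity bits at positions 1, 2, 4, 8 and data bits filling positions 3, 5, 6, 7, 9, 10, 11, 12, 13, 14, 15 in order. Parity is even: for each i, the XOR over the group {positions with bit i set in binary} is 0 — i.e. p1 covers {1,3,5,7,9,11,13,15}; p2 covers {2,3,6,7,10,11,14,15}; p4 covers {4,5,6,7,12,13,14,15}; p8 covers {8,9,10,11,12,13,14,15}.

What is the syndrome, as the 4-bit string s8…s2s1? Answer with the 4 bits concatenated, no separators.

1010

s1 (pos 1,3,5,7,9,11,13,15): 1⊕0⊕1⊕0⊕1⊕0⊕1⊕0 = 0
s2 (pos 2,3,6,7,10,11,14,15): 0⊕0⊕1⊕0⊕1⊕0⊕1⊕0 = 1
s4 (pos 4,5,6,7,12,13,14,15): 0⊕1⊕1⊕0⊕0⊕1⊕1⊕0 = 0
s8 (pos 8,9,10,11,12,13,14,15): 1⊕1⊕1⊕0⊕0⊕1⊕1⊕0 = 1
Syndrome s8…s1 = 1010 → error at position 10.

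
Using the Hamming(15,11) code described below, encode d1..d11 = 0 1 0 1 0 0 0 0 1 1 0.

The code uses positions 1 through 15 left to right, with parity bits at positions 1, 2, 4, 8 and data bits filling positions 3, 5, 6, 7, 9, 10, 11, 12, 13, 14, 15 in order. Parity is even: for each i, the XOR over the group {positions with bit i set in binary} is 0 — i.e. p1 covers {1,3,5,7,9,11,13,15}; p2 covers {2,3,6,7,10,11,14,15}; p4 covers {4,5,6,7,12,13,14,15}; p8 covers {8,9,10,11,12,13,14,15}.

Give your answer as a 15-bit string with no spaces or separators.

100010100000110

Place data at non-parity positions: p1 p2 0 p4 1 0 1 p8 0 0 0 0 1 1 0
p1 (pos 1,3,5,7,9,11,13,15): XOR of data positions = 0⊕1⊕1⊕0⊕0⊕1⊕0 = 1
p2 (pos 2,3,6,7,10,11,14,15): XOR of data positions = 0⊕0⊕1⊕0⊕0⊕1⊕0 = 0
p4 (pos 4,5,6,7,12,13,14,15): XOR of data positions = 1⊕0⊕1⊕0⊕1⊕1⊕0 = 0
p8 (pos 8,9,10,11,12,13,14,15): XOR of data positions = 0⊕0⊕0⊕0⊕1⊕1⊕0 = 0
Codeword: 100010100000110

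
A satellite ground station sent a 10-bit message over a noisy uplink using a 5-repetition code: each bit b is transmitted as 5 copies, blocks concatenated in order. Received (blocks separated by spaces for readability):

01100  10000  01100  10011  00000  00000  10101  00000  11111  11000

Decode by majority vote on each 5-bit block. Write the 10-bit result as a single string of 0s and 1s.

Block 1 (01100): 2 ones → 0
Block 2 (10000): 1 one → 0
Block 3 (01100): 2 ones → 0
Block 4 (10011): 3 ones → 1
Block 5 (00000): 0 ones → 0
Block 6 (00000): 0 ones → 0
Block 7 (10101): 3 ones → 1
Block 8 (00000): 0 ones → 0
Block 9 (11111): 5 ones → 1
Block 10 (11000): 2 ones → 0

0001001010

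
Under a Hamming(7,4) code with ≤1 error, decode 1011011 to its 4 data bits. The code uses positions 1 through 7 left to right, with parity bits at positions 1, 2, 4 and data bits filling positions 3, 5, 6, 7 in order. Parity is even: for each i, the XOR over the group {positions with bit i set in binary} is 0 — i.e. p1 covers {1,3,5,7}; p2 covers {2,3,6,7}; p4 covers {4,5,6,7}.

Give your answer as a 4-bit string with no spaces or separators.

1010

s1 (pos 1,3,5,7): 1⊕1⊕0⊕1 = 1
s2 (pos 2,3,6,7): 0⊕1⊕1⊕1 = 1
s4 (pos 4,5,6,7): 1⊕0⊕1⊕1 = 1
Syndrome s4…s1 = 111 → error at position 7.
Flip position 7: 1011011 → 1011010
Read data bits from positions 3,5,6,7: 1010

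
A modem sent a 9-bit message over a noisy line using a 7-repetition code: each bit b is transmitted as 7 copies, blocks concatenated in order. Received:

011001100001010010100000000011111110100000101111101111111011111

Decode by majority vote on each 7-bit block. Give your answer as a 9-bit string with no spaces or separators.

100010111

Block 1 (0110011): 4 ones → 1
Block 2 (0000101): 2 ones → 0
Block 3 (0010100): 2 ones → 0
Block 4 (0000000): 0 ones → 0
Block 5 (1111111): 7 ones → 1
Block 6 (0100000): 1 one → 0
Block 7 (1011111): 6 ones → 1
Block 8 (0111111): 6 ones → 1
Block 9 (1011111): 6 ones → 1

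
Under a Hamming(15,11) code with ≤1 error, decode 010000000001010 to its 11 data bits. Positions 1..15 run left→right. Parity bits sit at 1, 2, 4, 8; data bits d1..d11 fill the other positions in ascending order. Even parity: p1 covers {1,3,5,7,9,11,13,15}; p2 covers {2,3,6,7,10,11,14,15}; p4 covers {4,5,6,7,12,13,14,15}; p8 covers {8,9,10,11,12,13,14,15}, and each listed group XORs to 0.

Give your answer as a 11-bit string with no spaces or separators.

s1 (pos 1,3,5,7,9,11,13,15): 0⊕0⊕0⊕0⊕0⊕0⊕0⊕0 = 0
s2 (pos 2,3,6,7,10,11,14,15): 1⊕0⊕0⊕0⊕0⊕0⊕1⊕0 = 0
s4 (pos 4,5,6,7,12,13,14,15): 0⊕0⊕0⊕0⊕1⊕0⊕1⊕0 = 0
s8 (pos 8,9,10,11,12,13,14,15): 0⊕0⊕0⊕0⊕1⊕0⊕1⊕0 = 0
Syndrome s8…s1 = 0000 → no error.
Read data bits from positions 3,5,6,7,9,10,11,12,13,14,15: 00000001010

00000001010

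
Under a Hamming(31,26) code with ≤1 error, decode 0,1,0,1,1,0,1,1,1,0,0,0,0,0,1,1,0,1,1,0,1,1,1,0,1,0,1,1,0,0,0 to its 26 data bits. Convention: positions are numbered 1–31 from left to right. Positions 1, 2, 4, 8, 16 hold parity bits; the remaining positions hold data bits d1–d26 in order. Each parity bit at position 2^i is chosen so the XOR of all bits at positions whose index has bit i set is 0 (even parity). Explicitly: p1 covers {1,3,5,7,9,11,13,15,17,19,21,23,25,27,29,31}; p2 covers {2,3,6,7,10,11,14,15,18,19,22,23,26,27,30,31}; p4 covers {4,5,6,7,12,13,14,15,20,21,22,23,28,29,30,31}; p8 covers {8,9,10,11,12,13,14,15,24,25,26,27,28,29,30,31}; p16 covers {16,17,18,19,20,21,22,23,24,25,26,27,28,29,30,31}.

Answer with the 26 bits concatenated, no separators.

01011000001111011101011000

s1 (pos 1,3,5,7,9,11,13,15,17,19,21,23,25,27,29,31): 0⊕0⊕1⊕1⊕1⊕0⊕0⊕1⊕0⊕1⊕1⊕1⊕1⊕1⊕0⊕0 = 1
s2 (pos 2,3,6,7,10,11,14,15,18,19,22,23,26,27,30,31): 1⊕0⊕0⊕1⊕0⊕0⊕0⊕1⊕1⊕1⊕1⊕1⊕0⊕1⊕0⊕0 = 0
s4 (pos 4,5,6,7,12,13,14,15,20,21,22,23,28,29,30,31): 1⊕1⊕0⊕1⊕0⊕0⊕0⊕1⊕0⊕1⊕1⊕1⊕1⊕0⊕0⊕0 = 0
s8 (pos 8,9,10,11,12,13,14,15,24,25,26,27,28,29,30,31): 1⊕1⊕0⊕0⊕0⊕0⊕0⊕1⊕0⊕1⊕0⊕1⊕1⊕0⊕0⊕0 = 0
s16 (pos 16,17,18,19,20,21,22,23,24,25,26,27,28,29,30,31): 1⊕0⊕1⊕1⊕0⊕1⊕1⊕1⊕0⊕1⊕0⊕1⊕1⊕0⊕0⊕0 = 1
Syndrome s16…s1 = 10001 → error at position 17.
Flip position 17: 0101101110000011011011101011000 → 0101101110000011111011101011000
Read data bits from positions 3,5,6,7,9,10,11,12,13,14,15,17,18,19,20,21,22,23,24,25,26,27,28,29,30,31: 01011000001111011101011000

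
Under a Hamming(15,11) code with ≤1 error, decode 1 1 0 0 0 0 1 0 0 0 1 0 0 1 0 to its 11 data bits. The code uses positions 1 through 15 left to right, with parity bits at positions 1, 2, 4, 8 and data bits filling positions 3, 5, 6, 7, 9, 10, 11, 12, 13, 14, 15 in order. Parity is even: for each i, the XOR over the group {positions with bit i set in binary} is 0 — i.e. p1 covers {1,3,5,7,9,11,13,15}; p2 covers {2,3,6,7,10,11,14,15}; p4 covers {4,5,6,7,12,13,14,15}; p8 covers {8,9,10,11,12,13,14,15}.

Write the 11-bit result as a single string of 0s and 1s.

s1 (pos 1,3,5,7,9,11,13,15): 1⊕0⊕0⊕1⊕0⊕1⊕0⊕0 = 1
s2 (pos 2,3,6,7,10,11,14,15): 1⊕0⊕0⊕1⊕0⊕1⊕1⊕0 = 0
s4 (pos 4,5,6,7,12,13,14,15): 0⊕0⊕0⊕1⊕0⊕0⊕1⊕0 = 0
s8 (pos 8,9,10,11,12,13,14,15): 0⊕0⊕0⊕1⊕0⊕0⊕1⊕0 = 0
Syndrome s8…s1 = 0001 → error at position 1.
Flip position 1: 110000100010010 → 010000100010010
Read data bits from positions 3,5,6,7,9,10,11,12,13,14,15: 00010010010

00010010010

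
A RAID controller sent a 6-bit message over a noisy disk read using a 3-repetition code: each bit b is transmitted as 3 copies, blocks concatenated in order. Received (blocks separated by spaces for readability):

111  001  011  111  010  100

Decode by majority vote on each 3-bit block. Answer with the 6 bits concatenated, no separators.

Block 1 (111): 3 ones → 1
Block 2 (001): 1 one → 0
Block 3 (011): 2 ones → 1
Block 4 (111): 3 ones → 1
Block 5 (010): 1 one → 0
Block 6 (100): 1 one → 0

101100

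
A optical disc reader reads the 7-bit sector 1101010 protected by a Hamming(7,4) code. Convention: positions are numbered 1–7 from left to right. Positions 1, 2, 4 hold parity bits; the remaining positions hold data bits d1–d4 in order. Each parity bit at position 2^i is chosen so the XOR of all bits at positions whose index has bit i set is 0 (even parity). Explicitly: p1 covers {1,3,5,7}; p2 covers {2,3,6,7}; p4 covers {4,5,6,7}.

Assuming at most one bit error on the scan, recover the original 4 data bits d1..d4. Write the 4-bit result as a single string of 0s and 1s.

s1 (pos 1,3,5,7): 1⊕0⊕0⊕0 = 1
s2 (pos 2,3,6,7): 1⊕0⊕1⊕0 = 0
s4 (pos 4,5,6,7): 1⊕0⊕1⊕0 = 0
Syndrome s4…s1 = 001 → error at position 1.
Flip position 1: 1101010 → 0101010
Read data bits from positions 3,5,6,7: 0010

0010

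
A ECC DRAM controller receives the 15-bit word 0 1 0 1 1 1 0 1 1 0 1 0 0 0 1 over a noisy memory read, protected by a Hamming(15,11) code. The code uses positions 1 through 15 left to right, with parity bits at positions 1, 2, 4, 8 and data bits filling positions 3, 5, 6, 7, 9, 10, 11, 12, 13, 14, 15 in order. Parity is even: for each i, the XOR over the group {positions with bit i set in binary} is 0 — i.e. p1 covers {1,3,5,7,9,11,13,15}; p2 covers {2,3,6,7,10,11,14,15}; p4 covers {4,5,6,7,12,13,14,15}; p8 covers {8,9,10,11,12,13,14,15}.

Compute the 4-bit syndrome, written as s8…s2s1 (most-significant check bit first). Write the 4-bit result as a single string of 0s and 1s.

s1 (pos 1,3,5,7,9,11,13,15): 0⊕0⊕1⊕0⊕1⊕1⊕0⊕1 = 0
s2 (pos 2,3,6,7,10,11,14,15): 1⊕0⊕1⊕0⊕0⊕1⊕0⊕1 = 0
s4 (pos 4,5,6,7,12,13,14,15): 1⊕1⊕1⊕0⊕0⊕0⊕0⊕1 = 0
s8 (pos 8,9,10,11,12,13,14,15): 1⊕1⊕0⊕1⊕0⊕0⊕0⊕1 = 0
Syndrome s8…s1 = 0000 → no error.

0000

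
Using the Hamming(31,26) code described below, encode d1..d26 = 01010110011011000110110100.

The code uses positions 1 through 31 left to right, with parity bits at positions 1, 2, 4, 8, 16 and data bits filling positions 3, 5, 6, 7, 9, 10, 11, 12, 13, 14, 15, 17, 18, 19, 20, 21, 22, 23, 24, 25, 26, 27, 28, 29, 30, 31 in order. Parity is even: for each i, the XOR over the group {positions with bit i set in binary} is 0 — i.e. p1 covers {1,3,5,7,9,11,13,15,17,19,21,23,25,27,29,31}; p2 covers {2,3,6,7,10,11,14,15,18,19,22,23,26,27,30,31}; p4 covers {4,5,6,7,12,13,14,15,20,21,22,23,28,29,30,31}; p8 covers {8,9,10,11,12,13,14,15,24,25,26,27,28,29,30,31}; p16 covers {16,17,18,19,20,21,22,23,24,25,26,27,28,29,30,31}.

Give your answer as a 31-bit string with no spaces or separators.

0000101001100111011000110110100

Place data at non-parity positions: p1 p2 0 p4 1 0 1 p8 0 1 1 0 0 1 1 p16 0 1 1 0 0 0 1 1 0 1 1 0 1 0 0
p1 (pos 1,3,5,7,9,11,13,15,17,19,21,23,25,27,29,31): XOR of data positions = 0⊕1⊕1⊕0⊕1⊕0⊕1⊕0⊕1⊕0⊕1⊕0⊕1⊕1⊕0 = 0
p2 (pos 2,3,6,7,10,11,14,15,18,19,22,23,26,27,30,31): XOR of data positions = 0⊕0⊕1⊕1⊕1⊕1⊕1⊕1⊕1⊕0⊕1⊕1⊕1⊕0⊕0 = 0
p4 (pos 4,5,6,7,12,13,14,15,20,21,22,23,28,29,30,31): XOR of data positions = 1⊕0⊕1⊕0⊕0⊕1⊕1⊕0⊕0⊕0⊕1⊕0⊕1⊕0⊕0 = 0
p8 (pos 8,9,10,11,12,13,14,15,24,25,26,27,28,29,30,31): XOR of data positions = 0⊕1⊕1⊕0⊕0⊕1⊕1⊕1⊕0⊕1⊕1⊕0⊕1⊕0⊕0 = 0
p16 (pos 16,17,18,19,20,21,22,23,24,25,26,27,28,29,30,31): XOR of data positions = 0⊕1⊕1⊕0⊕0⊕0⊕1⊕1⊕0⊕1⊕1⊕0⊕1⊕0⊕0 = 1
Codeword: 0000101001100111011000110110100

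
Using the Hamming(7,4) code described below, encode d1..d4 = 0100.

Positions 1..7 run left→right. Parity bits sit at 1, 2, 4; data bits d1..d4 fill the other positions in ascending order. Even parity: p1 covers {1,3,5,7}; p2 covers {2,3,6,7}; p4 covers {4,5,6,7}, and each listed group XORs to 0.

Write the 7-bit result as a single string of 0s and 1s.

1001100

Place data at non-parity positions: p1 p2 0 p4 1 0 0
p1 (pos 1,3,5,7): XOR of data positions = 0⊕1⊕0 = 1
p2 (pos 2,3,6,7): XOR of data positions = 0⊕0⊕0 = 0
p4 (pos 4,5,6,7): XOR of data positions = 1⊕0⊕0 = 1
Codeword: 1001100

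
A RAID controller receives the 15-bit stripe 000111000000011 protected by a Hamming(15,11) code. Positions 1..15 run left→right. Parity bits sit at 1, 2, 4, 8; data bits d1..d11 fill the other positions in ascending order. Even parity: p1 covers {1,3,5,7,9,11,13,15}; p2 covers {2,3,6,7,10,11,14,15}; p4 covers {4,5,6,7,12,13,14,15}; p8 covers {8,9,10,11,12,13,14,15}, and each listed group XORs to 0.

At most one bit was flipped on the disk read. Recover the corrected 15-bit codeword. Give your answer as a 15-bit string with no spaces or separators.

s1 (pos 1,3,5,7,9,11,13,15): 0⊕0⊕1⊕0⊕0⊕0⊕0⊕1 = 0
s2 (pos 2,3,6,7,10,11,14,15): 0⊕0⊕1⊕0⊕0⊕0⊕1⊕1 = 1
s4 (pos 4,5,6,7,12,13,14,15): 1⊕1⊕1⊕0⊕0⊕0⊕1⊕1 = 1
s8 (pos 8,9,10,11,12,13,14,15): 0⊕0⊕0⊕0⊕0⊕0⊕1⊕1 = 0
Syndrome s8…s1 = 0110 → error at position 6.
Flip position 6: 000111000000011 → 000110000000011

000110000000011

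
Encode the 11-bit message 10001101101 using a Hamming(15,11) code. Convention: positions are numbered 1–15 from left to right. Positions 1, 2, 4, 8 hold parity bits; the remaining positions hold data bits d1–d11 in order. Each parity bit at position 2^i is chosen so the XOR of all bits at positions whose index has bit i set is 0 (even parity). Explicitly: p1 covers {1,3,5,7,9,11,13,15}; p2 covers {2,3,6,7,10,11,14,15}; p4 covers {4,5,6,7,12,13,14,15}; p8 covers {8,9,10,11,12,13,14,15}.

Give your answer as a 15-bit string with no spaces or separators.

011100011101101

Place data at non-parity positions: p1 p2 1 p4 0 0 0 p8 1 1 0 1 1 0 1
p1 (pos 1,3,5,7,9,11,13,15): XOR of data positions = 1⊕0⊕0⊕1⊕0⊕1⊕1 = 0
p2 (pos 2,3,6,7,10,11,14,15): XOR of data positions = 1⊕0⊕0⊕1⊕0⊕0⊕1 = 1
p4 (pos 4,5,6,7,12,13,14,15): XOR of data positions = 0⊕0⊕0⊕1⊕1⊕0⊕1 = 1
p8 (pos 8,9,10,11,12,13,14,15): XOR of data positions = 1⊕1⊕0⊕1⊕1⊕0⊕1 = 1
Codeword: 011100011101101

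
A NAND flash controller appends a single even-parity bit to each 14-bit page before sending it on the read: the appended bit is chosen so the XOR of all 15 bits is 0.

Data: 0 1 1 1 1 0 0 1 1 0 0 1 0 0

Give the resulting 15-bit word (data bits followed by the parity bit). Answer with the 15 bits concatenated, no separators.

XOR of the 14 data bits: 0⊕1⊕1⊕1⊕1⊕0⊕0⊕1⊕1⊕0⊕0⊕1⊕0⊕0 = 1
Parity bit = 1 (so all 15 bits XOR to 0).

011110011001001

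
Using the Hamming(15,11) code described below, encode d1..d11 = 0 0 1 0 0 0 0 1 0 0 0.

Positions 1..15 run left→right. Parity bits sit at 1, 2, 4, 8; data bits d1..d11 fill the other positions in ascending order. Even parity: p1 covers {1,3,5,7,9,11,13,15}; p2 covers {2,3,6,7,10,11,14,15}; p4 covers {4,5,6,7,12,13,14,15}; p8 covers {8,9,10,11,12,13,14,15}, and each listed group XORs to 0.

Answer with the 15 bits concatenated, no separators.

010001010001000

Place data at non-parity positions: p1 p2 0 p4 0 1 0 p8 0 0 0 1 0 0 0
p1 (pos 1,3,5,7,9,11,13,15): XOR of data positions = 0⊕0⊕0⊕0⊕0⊕0⊕0 = 0
p2 (pos 2,3,6,7,10,11,14,15): XOR of data positions = 0⊕1⊕0⊕0⊕0⊕0⊕0 = 1
p4 (pos 4,5,6,7,12,13,14,15): XOR of data positions = 0⊕1⊕0⊕1⊕0⊕0⊕0 = 0
p8 (pos 8,9,10,11,12,13,14,15): XOR of data positions = 0⊕0⊕0⊕1⊕0⊕0⊕0 = 1
Codeword: 010001010001000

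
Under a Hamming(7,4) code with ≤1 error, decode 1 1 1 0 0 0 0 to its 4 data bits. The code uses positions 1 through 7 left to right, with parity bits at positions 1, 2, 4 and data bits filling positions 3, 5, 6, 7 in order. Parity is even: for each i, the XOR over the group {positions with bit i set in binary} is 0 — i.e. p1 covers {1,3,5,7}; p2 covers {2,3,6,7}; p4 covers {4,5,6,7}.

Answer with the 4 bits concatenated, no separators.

s1 (pos 1,3,5,7): 1⊕1⊕0⊕0 = 0
s2 (pos 2,3,6,7): 1⊕1⊕0⊕0 = 0
s4 (pos 4,5,6,7): 0⊕0⊕0⊕0 = 0
Syndrome s4…s1 = 000 → no error.
Read data bits from positions 3,5,6,7: 1000

1000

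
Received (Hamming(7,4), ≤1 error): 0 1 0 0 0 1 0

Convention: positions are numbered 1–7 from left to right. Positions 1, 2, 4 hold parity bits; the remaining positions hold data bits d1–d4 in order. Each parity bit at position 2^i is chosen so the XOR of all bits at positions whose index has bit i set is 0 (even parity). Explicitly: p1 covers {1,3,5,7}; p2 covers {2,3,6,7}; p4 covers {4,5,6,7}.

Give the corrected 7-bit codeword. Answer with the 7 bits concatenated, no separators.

0101010

s1 (pos 1,3,5,7): 0⊕0⊕0⊕0 = 0
s2 (pos 2,3,6,7): 1⊕0⊕1⊕0 = 0
s4 (pos 4,5,6,7): 0⊕0⊕1⊕0 = 1
Syndrome s4…s1 = 100 → error at position 4.
Flip position 4: 0100010 → 0101010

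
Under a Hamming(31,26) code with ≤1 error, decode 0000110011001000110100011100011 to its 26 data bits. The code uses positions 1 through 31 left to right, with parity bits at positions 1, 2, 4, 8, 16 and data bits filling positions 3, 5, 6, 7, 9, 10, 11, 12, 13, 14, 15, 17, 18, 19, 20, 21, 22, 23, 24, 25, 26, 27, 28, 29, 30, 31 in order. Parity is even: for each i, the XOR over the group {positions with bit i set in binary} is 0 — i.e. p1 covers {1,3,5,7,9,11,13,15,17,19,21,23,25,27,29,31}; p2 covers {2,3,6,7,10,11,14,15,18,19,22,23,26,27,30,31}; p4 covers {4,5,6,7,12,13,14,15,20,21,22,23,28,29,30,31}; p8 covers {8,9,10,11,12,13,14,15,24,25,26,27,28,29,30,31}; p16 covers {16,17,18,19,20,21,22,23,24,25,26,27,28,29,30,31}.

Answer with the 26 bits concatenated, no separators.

s1 (pos 1,3,5,7,9,11,13,15,17,19,21,23,25,27,29,31): 0⊕0⊕1⊕0⊕1⊕0⊕1⊕0⊕1⊕0⊕0⊕0⊕1⊕0⊕0⊕1 = 0
s2 (pos 2,3,6,7,10,11,14,15,18,19,22,23,26,27,30,31): 0⊕0⊕1⊕0⊕1⊕0⊕0⊕0⊕1⊕0⊕0⊕0⊕1⊕0⊕1⊕1 = 0
s4 (pos 4,5,6,7,12,13,14,15,20,21,22,23,28,29,30,31): 0⊕1⊕1⊕0⊕0⊕1⊕0⊕0⊕1⊕0⊕0⊕0⊕0⊕0⊕1⊕1 = 0
s8 (pos 8,9,10,11,12,13,14,15,24,25,26,27,28,29,30,31): 0⊕1⊕1⊕0⊕0⊕1⊕0⊕0⊕1⊕1⊕1⊕0⊕0⊕0⊕1⊕1 = 0
s16 (pos 16,17,18,19,20,21,22,23,24,25,26,27,28,29,30,31): 0⊕1⊕1⊕0⊕1⊕0⊕0⊕0⊕1⊕1⊕1⊕0⊕0⊕0⊕1⊕1 = 0
Syndrome s16…s1 = 00000 → no error.
Read data bits from positions 3,5,6,7,9,10,11,12,13,14,15,17,18,19,20,21,22,23,24,25,26,27,28,29,30,31: 01101100100110100011100011

01101100100110100011100011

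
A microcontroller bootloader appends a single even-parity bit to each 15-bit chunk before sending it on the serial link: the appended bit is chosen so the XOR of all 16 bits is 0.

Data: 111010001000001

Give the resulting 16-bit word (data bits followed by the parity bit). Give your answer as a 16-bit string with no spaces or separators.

1110100010000010

XOR of the 15 data bits: 1⊕1⊕1⊕0⊕1⊕0⊕0⊕0⊕1⊕0⊕0⊕0⊕0⊕0⊕1 = 0
Parity bit = 0 (so all 16 bits XOR to 0).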